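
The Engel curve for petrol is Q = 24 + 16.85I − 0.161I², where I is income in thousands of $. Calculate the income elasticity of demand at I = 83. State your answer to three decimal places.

At I = 83: Q = 313.4210.
dQ/dI = 16.85 − 0.322I = -9.87600.
η = (dQ/dI)·(I/Q) = -9.87600 × (83/313.4210) = -2.615.

-2.615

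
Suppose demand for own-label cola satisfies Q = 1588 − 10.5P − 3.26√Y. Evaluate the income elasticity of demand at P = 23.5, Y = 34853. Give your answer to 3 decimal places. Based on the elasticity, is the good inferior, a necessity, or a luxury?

At P = 23.5, Y = 34853: Q = 732.642.
Holding P constant, ∂Q/∂Y = -3.26/(2√Y) = -0.00873107.
η_Y = (∂Q/∂Y)·(Y/Q) = -0.00873107 × (34853/732.642) = -0.415.
Since η < 0, this is an inferior good.

-0.415 (inferior good)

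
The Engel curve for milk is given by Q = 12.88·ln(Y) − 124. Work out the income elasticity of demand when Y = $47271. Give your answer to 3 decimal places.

At Y = 47271: Q = 14.636.
dQ/dY = 12.88/Y = 0.000272471 at this income.
η = (dQ/dY)·(Y/Q) = 0.000272471 × (47271/14.636) = 0.880.

0.880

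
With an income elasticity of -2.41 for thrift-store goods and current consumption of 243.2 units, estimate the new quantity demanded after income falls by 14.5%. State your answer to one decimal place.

328.2

%ΔQ ≈ η × %ΔI = -2.41 × (-14.5%) = 34.945%.
New Q ≈ 243.2 × (1 + 0.34945) = 328.2.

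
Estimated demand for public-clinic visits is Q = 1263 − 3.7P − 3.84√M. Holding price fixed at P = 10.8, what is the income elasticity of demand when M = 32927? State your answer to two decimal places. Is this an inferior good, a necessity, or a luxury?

-0.66 (inferior good)

At P = 10.8, M = 32927: Q = 526.241.
Holding P constant, ∂Q/∂M = -3.84/(2√M) = -0.010581.
η_M = (∂Q/∂M)·(M/Q) = -0.010581 × (32927/526.241) = -0.66.
Since η < 0, this is an inferior good.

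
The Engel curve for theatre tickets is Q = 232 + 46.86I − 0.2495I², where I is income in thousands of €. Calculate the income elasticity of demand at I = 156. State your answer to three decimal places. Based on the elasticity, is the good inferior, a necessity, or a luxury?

At I = 156: Q = 1470.3280.
dQ/dI = 46.86 − 0.499I = -30.98400.
η = (dQ/dI)·(I/Q) = -30.98400 × (156/1470.3280) = -3.287.
η < 0 ⇒ inferior good.

-3.287 (inferior good)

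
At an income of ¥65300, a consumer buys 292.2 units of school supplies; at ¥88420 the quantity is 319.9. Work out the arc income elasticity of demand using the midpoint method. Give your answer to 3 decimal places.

ΔQ = 319.9 − 292.2 = 27.7; midpoint Q̄ = (292.2 + 319.9)/2 = 306.05.
ΔI = 88420 − 65300 = 23120; midpoint Ī = (65300 + 88420)/2 = 76860.
η = (ΔQ/Q̄) ÷ (ΔI/Ī) = (27.7/306.05) ÷ (23120/76860) = 0.301.

0.301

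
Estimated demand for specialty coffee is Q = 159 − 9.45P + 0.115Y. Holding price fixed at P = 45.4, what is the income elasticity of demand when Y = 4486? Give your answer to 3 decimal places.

At P = 45.4, Y = 4486: Q = 245.860.
Holding P constant, ∂Q/∂Y = 0.115.
η_Y = (∂Q/∂Y)·(Y/Q) = 0.115 × (4486/245.860) = 2.098.

2.098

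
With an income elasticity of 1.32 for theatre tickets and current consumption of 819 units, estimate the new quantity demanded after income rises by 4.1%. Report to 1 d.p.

%ΔQ ≈ η × %ΔI = 1.32 × 4.1% = 5.412%.
New Q ≈ 819 × (1 + 0.05412) = 863.3.

863.3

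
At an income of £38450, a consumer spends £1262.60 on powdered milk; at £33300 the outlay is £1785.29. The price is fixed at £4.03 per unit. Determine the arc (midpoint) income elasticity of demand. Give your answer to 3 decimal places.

With a constant price, Q₁ = 1262.60/4.03 = 313.300 and Q₂ = 1785.29/4.03 = 443.000 (equivalently, work directly with expenditure since P cancels).
Midpoint %ΔQ = (1785.29 − 1262.60)/1523.95 = 0.34298; midpoint %ΔI = (33300 − 38450)/35875 = -0.14355.
η = 0.34298 / -0.14355 = -2.389.

-2.389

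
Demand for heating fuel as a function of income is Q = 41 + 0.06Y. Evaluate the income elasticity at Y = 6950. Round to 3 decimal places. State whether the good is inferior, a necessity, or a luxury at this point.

0.910 (necessity)

At Y = 6950: Q = 458.000.
dQ/dY = 0.06.
η = (dQ/dY)·(Y/Q) = 0.06 × (6950/458.000) = 0.910.
Since 0 < η < 1, the good is a necessity.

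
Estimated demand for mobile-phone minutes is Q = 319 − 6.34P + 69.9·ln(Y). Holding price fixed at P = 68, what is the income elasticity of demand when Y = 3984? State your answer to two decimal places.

At P = 68, Y = 3984: Q = 467.354.
Holding P constant, ∂Q/∂Y = 69.9/Y = 0.0175452.
η_Y = (∂Q/∂Y)·(Y/Q) = 0.0175452 × (3984/467.354) = 0.15.

0.15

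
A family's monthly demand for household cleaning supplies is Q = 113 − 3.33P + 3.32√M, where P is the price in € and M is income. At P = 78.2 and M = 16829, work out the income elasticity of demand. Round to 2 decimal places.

At P = 78.2, M = 16829: Q = 283.286.
Holding P constant, ∂Q/∂M = 3.32/(2√M) = 0.0127961.
η_M = (∂Q/∂M)·(M/Q) = 0.0127961 × (16829/283.286) = 0.76.

0.76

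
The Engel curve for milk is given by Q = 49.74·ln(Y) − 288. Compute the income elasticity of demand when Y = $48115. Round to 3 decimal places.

0.200

At Y = 48115: Q = 248.264.
dQ/dY = 49.74/Y = 0.00103377 at this income.
η = (dQ/dY)·(Y/Q) = 0.00103377 × (48115/248.264) = 0.200.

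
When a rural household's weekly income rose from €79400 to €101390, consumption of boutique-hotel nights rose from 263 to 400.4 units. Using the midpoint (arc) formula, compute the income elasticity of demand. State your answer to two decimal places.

ΔQ = 400.4 − 263 = 137.4; midpoint Q̄ = (263 + 400.4)/2 = 331.7.
ΔI = 101390 − 79400 = 21990; midpoint Ī = (79400 + 101390)/2 = 90395.
η = (ΔQ/Q̄) ÷ (ΔI/Ī) = (137.4/331.7) ÷ (21990/90395) = 1.70.

1.70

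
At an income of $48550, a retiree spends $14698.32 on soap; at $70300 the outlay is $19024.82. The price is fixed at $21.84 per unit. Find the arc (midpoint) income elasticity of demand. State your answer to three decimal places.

0.701

With a constant price, Q₁ = 14698.32/21.84 = 673.000 and Q₂ = 19024.82/21.84 = 871.100 (equivalently, work directly with expenditure since P cancels).
Midpoint %ΔQ = (19024.82 − 14698.32)/16861.57 = 0.25659; midpoint %ΔI = (70300 − 48550)/59425 = 0.36601.
η = 0.25659 / 0.36601 = 0.701.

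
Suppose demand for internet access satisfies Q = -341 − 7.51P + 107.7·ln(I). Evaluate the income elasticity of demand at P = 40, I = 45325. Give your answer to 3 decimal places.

0.210

At P = 40, I = 45325: Q = 513.318.
Holding P constant, ∂Q/∂I = 107.7/I = 0.00237617.
η_I = (∂Q/∂I)·(I/Q) = 0.00237617 × (45325/513.318) = 0.210.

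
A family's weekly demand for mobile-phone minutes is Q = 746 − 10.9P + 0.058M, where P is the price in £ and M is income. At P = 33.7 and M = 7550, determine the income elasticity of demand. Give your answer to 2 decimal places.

0.54

At P = 33.7, M = 7550: Q = 816.570.
Holding P constant, ∂Q/∂M = 0.058.
η_M = (∂Q/∂M)·(M/Q) = 0.058 × (7550/816.570) = 0.54.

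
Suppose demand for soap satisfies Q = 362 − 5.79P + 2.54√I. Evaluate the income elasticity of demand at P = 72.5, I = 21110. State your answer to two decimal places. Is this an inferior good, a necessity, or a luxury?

0.59 (necessity)

At P = 72.5, I = 21110: Q = 311.269.
Holding P constant, ∂Q/∂I = 2.54/(2√I) = 0.00874097.
η_I = (∂Q/∂I)·(I/Q) = 0.00874097 × (21110/311.269) = 0.59.
Since 0 < η < 1, this is a necessity.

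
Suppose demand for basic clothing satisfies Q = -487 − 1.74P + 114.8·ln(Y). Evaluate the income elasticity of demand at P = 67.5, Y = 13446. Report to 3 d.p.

At P = 67.5, Y = 13446: Q = 486.889.
Holding P constant, ∂Q/∂Y = 114.8/Y = 0.00853786.
η_Y = (∂Q/∂Y)·(Y/Q) = 0.00853786 × (13446/486.889) = 0.236.

0.236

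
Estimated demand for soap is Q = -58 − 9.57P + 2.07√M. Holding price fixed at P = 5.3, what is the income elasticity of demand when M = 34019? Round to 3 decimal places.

At P = 5.3, M = 34019: Q = 273.075.
Holding P constant, ∂Q/∂M = 2.07/(2√M) = 0.00561151.
η_M = (∂Q/∂M)·(M/Q) = 0.00561151 × (34019/273.075) = 0.699.

0.699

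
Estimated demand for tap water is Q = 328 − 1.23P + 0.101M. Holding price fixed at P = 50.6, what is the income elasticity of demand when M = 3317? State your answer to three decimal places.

At P = 50.6, M = 3317: Q = 600.779.
Holding P constant, ∂Q/∂M = 0.101.
η_M = (∂Q/∂M)·(M/Q) = 0.101 × (3317/600.779) = 0.558.

0.558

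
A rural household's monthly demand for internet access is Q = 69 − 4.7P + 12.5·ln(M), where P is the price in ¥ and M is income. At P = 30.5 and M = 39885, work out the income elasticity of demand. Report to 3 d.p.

At P = 30.5, M = 39885: Q = 58.072.
Holding P constant, ∂Q/∂M = 12.5/M = 0.000313401.
η_M = (∂Q/∂M)·(M/Q) = 0.000313401 × (39885/58.072) = 0.215.

0.215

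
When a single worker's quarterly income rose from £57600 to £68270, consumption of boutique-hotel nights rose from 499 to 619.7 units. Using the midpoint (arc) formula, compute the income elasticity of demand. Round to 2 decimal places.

1.27

ΔQ = 619.7 − 499 = 120.7; midpoint Q̄ = (499 + 619.7)/2 = 559.35.
ΔI = 68270 − 57600 = 10670; midpoint Ī = (57600 + 68270)/2 = 62935.
η = (ΔQ/Q̄) ÷ (ΔI/Ī) = (120.7/559.35) ÷ (10670/62935) = 1.27.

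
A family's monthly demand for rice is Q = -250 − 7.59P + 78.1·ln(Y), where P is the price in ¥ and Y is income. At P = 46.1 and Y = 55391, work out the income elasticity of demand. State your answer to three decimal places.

0.309

At P = 46.1, Y = 55391: Q = 253.123.
Holding P constant, ∂Q/∂Y = 78.1/Y = 0.00140998.
η_Y = (∂Q/∂Y)·(Y/Q) = 0.00140998 × (55391/253.123) = 0.309.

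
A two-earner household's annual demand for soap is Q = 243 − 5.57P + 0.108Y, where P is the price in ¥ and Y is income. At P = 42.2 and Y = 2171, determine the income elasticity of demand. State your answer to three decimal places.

0.967

At P = 42.2, Y = 2171: Q = 242.414.
Holding P constant, ∂Q/∂Y = 0.108.
η_Y = (∂Q/∂Y)·(Y/Q) = 0.108 × (2171/242.414) = 0.967.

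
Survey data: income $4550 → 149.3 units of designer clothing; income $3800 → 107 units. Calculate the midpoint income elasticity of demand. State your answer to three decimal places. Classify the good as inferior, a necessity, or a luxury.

1.837 (luxury)

ΔQ = 107 − 149.3 = -42.3; midpoint Q̄ = (149.3 + 107)/2 = 128.15.
ΔI = 3800 − 4550 = -750; midpoint Ī = (4550 + 3800)/2 = 4175.
η = (ΔQ/Q̄) ÷ (ΔI/Ī) = (-42.3/128.15) ÷ (-750/4175) = 1.837.
η > 1 ⇒ luxury.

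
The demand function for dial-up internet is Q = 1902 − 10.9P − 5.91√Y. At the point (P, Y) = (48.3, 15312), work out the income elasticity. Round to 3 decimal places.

At P = 48.3, Y = 15312: Q = 644.217.
Holding P constant, ∂Q/∂Y = -5.91/(2√Y) = -0.0238804.
η_Y = (∂Q/∂Y)·(Y/Q) = -0.0238804 × (15312/644.217) = -0.568.

-0.568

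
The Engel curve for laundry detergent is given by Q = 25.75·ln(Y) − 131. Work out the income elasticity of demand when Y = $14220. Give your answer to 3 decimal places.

At Y = 14220: Q = 115.232.
dQ/dY = 25.75/Y = 0.00181083 at this income.
η = (dQ/dY)·(Y/Q) = 0.00181083 × (14220/115.232) = 0.223.

0.223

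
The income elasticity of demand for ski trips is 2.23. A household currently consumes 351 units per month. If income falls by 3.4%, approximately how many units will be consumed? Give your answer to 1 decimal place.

%ΔQ ≈ η × %ΔI = 2.23 × (-3.4%) = -7.582%.
New Q ≈ 351 × (1 − 0.07582) = 324.4.

324.4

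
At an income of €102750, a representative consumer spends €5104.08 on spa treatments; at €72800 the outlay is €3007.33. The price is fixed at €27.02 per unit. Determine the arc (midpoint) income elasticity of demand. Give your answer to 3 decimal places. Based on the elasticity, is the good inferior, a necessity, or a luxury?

1.515 (luxury)

With a constant price, Q₁ = 5104.08/27.02 = 188.900 and Q₂ = 3007.33/27.02 = 111.300 (equivalently, work directly with expenditure since P cancels).
Midpoint %ΔQ = (3007.33 − 5104.08)/4055.71 = -0.51699; midpoint %ΔI = (72800 − 102750)/87775 = -0.34121.
η = -0.51699 / -0.34121 = 1.515.
η > 1 ⇒ luxury.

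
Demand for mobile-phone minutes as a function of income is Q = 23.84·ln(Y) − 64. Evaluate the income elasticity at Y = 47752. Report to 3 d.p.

At Y = 47752: Q = 192.847.
dQ/dY = 23.84/Y = 0.000499246 at this income.
η = (dQ/dY)·(Y/Q) = 0.000499246 × (47752/192.847) = 0.124.

0.124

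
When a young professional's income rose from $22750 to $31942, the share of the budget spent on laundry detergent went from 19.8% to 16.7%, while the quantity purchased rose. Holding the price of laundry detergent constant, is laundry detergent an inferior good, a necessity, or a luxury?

Quantity rises but the budget share falls as income rises, so 0 < η < 1.

necessity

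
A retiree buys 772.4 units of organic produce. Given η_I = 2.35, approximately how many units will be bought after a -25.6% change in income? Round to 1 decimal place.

%ΔQ ≈ η × %ΔI = 2.35 × (-25.6%) = -60.16%.
New Q ≈ 772.4 × (1 − 0.6016) = 307.7.

307.7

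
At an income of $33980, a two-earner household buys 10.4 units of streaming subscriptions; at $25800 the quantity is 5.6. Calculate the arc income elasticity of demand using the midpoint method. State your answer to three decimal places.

ΔQ = 5.6 − 10.4 = -4.8; midpoint Q̄ = (10.4 + 5.6)/2 = 8.
ΔI = 25800 − 33980 = -8180; midpoint Ī = (33980 + 25800)/2 = 29890.
η = (ΔQ/Q̄) ÷ (ΔI/Ī) = (-4.8/8) ÷ (-8180/29890) = 2.192.

2.192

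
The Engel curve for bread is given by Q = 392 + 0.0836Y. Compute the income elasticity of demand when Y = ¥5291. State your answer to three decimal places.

At Y = 5291: Q = 834.328.
dQ/dY = 0.0836.
η = (dQ/dY)·(Y/Q) = 0.0836 × (5291/834.328) = 0.530.

0.530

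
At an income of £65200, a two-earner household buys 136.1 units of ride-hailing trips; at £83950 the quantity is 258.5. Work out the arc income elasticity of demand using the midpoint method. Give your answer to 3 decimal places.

ΔQ = 258.5 − 136.1 = 122.4; midpoint Q̄ = (136.1 + 258.5)/2 = 197.3.
ΔI = 83950 − 65200 = 18750; midpoint Ī = (65200 + 83950)/2 = 74575.
η = (ΔQ/Q̄) ÷ (ΔI/Ī) = (122.4/197.3) ÷ (18750/74575) = 2.467.

2.467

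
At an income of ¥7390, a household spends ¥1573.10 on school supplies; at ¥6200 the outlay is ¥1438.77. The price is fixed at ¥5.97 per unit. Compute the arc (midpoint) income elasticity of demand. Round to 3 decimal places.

0.509

With a constant price, Q₁ = 1573.10/5.97 = 263.501 and Q₂ = 1438.77/5.97 = 241.000 (equivalently, work directly with expenditure since P cancels).
Midpoint %ΔQ = (1438.77 − 1573.10)/1505.94 = -0.08920; midpoint %ΔI = (6200 − 7390)/6795 = -0.17513.
η = -0.08920 / -0.17513 = 0.509.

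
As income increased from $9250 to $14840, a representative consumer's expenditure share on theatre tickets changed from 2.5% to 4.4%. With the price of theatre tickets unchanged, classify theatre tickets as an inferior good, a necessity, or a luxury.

luxury

The budget share rises as income rises, so η > 1.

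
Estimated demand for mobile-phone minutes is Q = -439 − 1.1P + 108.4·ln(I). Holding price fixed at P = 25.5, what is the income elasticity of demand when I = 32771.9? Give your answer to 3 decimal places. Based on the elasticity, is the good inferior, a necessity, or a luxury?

0.164 (necessity)

At P = 25.5, I = 32771.9: Q = 660.020.
Holding P constant, ∂Q/∂I = 108.4/I = 0.00330771.
η_I = (∂Q/∂I)·(I/Q) = 0.00330771 × (32771.9/660.020) = 0.164.
Since 0 < η < 1, this is a necessity.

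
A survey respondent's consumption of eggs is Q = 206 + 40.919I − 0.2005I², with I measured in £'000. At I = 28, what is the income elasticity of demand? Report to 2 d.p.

0.70

At I = 28: Q = 1194.5400.
dQ/dI = 40.919 − 0.401I = 29.69100.
η = (dQ/dI)·(I/Q) = 29.69100 × (28/1194.5400) = 0.70.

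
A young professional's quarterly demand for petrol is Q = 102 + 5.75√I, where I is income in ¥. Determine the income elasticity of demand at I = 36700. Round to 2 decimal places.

At I = 36700: Q = 1203.542.
dQ/dI = 5.75/(2√I) = 0.0150074 at this income.
η = (dQ/dI)·(I/Q) = 0.0150074 × (36700/1203.542) = 0.46.

0.46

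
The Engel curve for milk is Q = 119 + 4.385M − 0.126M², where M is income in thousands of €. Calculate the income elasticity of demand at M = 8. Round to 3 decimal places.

At M = 8: Q = 146.0160.
dQ/dM = 4.385 − 0.252M = 2.36900.
η = (dQ/dM)·(M/Q) = 2.36900 × (8/146.0160) = 0.130.

0.130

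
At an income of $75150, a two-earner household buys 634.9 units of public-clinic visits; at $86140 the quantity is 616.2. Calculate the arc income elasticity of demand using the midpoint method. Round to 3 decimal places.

-0.219

ΔQ = 616.2 − 634.9 = -18.7; midpoint Q̄ = (634.9 + 616.2)/2 = 625.55.
ΔI = 86140 − 75150 = 10990; midpoint Ī = (75150 + 86140)/2 = 80645.
η = (ΔQ/Q̄) ÷ (ΔI/Ī) = (-18.7/625.55) ÷ (10990/80645) = -0.219.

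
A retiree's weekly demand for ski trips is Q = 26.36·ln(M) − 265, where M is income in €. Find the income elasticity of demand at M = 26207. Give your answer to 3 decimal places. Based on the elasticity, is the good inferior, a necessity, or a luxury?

At M = 26207: Q = 3.181.
dQ/dM = 26.36/M = 0.00100584 at this income.
η = (dQ/dM)·(M/Q) = 0.00100584 × (26207/3.181) = 8.287.
Since η > 1, the good is a luxury.

8.287 (luxury)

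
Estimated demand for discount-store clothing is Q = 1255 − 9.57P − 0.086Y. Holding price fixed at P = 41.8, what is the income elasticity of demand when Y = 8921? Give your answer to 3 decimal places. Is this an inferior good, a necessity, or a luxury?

-8.741 (inferior good)

At P = 41.8, Y = 8921: Q = 87.768.
Holding P constant, ∂Q/∂Y = −0.086.
η_Y = (∂Q/∂Y)·(Y/Q) = -0.086 × (8921/87.768) = -8.741.
Since η < 0, this is an inferior good.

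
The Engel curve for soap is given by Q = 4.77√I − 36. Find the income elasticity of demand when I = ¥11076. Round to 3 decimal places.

0.539

At I = 11076: Q = 466.007.
dQ/dI = 4.77/(2√I) = 0.0226619 at this income.
η = (dQ/dI)·(I/Q) = 0.0226619 × (11076/466.007) = 0.539.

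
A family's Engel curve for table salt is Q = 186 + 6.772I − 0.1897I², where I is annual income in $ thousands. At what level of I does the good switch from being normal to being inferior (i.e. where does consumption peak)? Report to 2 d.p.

dQ/dI = 6.772 − 0.3794I.
The good is inferior where dQ/dI < 0. Setting dQ/dI = 0 gives I = 6.772 / 0.3794 = 17.85.

17.85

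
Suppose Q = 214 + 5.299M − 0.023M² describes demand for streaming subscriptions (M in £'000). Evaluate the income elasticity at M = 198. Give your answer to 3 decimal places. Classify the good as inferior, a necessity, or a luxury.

-2.086 (inferior good)

At M = 198: Q = 361.5100.
dQ/dM = 5.299 − 0.046M = -3.80900.
η = (dQ/dM)·(M/Q) = -3.80900 × (198/361.5100) = -2.086.
η < 0 ⇒ inferior good.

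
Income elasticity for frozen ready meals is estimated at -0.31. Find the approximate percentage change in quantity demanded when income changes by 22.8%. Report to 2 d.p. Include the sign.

-7.07%

%ΔQ ≈ η × %ΔI = -0.31 × 22.8% = -7.07%.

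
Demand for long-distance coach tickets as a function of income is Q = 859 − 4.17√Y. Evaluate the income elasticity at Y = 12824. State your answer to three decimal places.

At Y = 12824: Q = 386.776.
dQ/dY = -4.17/(2√Y) = -0.0184117 at this income.
η = (dQ/dY)·(Y/Q) = -0.0184117 × (12824/386.776) = -0.610.

-0.610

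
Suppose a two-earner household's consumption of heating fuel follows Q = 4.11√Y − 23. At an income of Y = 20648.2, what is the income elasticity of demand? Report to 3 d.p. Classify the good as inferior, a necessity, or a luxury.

0.520 (necessity)

At Y = 20648.2: Q = 567.586.
dQ/dY = 4.11/(2√Y) = 0.0143011 at this income.
η = (dQ/dY)·(Y/Q) = 0.0143011 × (20648.2/567.586) = 0.520.
Since 0 < η < 1, the good is a necessity.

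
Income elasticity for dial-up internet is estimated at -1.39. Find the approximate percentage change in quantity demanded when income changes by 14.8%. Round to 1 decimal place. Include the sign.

-20.6%

%ΔQ ≈ η × %ΔI = -1.39 × 14.8% = -20.6%.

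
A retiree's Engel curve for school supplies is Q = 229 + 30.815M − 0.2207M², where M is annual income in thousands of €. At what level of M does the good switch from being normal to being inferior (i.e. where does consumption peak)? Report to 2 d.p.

69.81

dQ/dM = 30.815 − 0.4414M.
The good is inferior where dQ/dM < 0. Setting dQ/dM = 0 gives M = 30.815 / 0.4414 = 69.81.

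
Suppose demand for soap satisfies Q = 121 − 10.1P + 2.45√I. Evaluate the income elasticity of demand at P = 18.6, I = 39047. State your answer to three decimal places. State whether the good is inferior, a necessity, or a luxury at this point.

0.580 (necessity)

At P = 18.6, I = 39047: Q = 417.268.
Holding P constant, ∂Q/∂I = 2.45/(2√I) = 0.00619929.
η_I = (∂Q/∂I)·(I/Q) = 0.00619929 × (39047/417.268) = 0.580.
Since 0 < η < 1, this is a necessity.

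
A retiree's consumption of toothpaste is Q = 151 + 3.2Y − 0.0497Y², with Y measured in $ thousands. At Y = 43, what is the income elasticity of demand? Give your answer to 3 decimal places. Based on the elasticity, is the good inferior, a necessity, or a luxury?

At Y = 43: Q = 196.7047.
dQ/dY = 3.2 − 0.0994Y = -1.07420.
η = (dQ/dY)·(Y/Q) = -1.07420 × (43/196.7047) = -0.235.
η < 0 ⇒ inferior good.

-0.235 (inferior good)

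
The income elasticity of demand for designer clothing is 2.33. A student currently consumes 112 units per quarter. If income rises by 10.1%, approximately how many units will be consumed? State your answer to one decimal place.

%ΔQ ≈ η × %ΔI = 2.33 × 10.1% = 23.533%.
New Q ≈ 112 × (1 + 0.23533) = 138.4.

138.4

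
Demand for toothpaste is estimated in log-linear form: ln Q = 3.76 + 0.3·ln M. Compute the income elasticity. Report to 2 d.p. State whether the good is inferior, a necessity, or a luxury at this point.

In a log-linear demand, the coefficient on ln M is the income elasticity.
So η = 0.30.
0 < η < 1 ⇒ necessity.

0.30 (necessity)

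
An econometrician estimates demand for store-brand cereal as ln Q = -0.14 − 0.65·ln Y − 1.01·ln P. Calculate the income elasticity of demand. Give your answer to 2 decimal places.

In a log-linear demand, the coefficient on ln Y is the income elasticity.
So η = -0.65.

-0.65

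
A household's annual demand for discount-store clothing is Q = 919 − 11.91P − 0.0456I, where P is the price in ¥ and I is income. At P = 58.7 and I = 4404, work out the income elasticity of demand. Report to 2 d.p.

At P = 58.7, I = 4404: Q = 19.061.
Holding P constant, ∂Q/∂I = −0.0456.
η_I = (∂Q/∂I)·(I/Q) = -0.0456 × (4404/19.061) = -10.54.

-10.54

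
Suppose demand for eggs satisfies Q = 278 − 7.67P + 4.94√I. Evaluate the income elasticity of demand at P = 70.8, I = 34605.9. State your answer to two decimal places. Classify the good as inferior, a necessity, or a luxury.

0.70 (necessity)

At P = 70.8, I = 34605.9: Q = 653.935.
Holding P constant, ∂Q/∂I = 4.94/(2√I) = 0.0132777.
η_I = (∂Q/∂I)·(I/Q) = 0.0132777 × (34605.9/653.935) = 0.70.
Since 0 < η < 1, this is a necessity.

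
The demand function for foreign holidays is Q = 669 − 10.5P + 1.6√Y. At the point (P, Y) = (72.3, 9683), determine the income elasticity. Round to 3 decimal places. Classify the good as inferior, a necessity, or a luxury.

1.170 (luxury)

At P = 72.3, Y = 9683: Q = 67.294.
Holding P constant, ∂Q/∂Y = 1.6/(2√Y) = 0.0081299.
η_Y = (∂Q/∂Y)·(Y/Q) = 0.0081299 × (9683/67.294) = 1.170.
Since η > 1, this is a luxury.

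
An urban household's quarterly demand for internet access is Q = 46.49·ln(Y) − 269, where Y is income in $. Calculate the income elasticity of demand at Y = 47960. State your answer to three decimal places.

At Y = 47960: Q = 232.075.
dQ/dY = 46.49/Y = 0.000969349 at this income.
η = (dQ/dY)·(Y/Q) = 0.000969349 × (47960/232.075) = 0.200.

0.200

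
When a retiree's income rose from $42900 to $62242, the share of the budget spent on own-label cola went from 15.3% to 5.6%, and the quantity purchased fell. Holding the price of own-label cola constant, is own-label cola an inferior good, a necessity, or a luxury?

Quantity demanded falls as income rises, so η < 0.

inferior good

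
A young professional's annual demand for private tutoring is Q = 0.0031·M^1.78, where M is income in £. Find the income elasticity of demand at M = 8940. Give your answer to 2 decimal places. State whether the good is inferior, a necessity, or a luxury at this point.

1.78 (luxury)

For Q = A·M^β the income elasticity is constant and equal to β.
Here β = 1.78, so η = 1.78.
Since η > 1, the good is a luxury.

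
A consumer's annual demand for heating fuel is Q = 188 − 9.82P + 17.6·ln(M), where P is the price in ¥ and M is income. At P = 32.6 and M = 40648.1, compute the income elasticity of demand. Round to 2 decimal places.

0.32

At P = 32.6, M = 40648.1: Q = 54.652.
Holding P constant, ∂Q/∂M = 17.6/M = 0.000432985.
η_M = (∂Q/∂M)·(M/Q) = 0.000432985 × (40648.1/54.652) = 0.32.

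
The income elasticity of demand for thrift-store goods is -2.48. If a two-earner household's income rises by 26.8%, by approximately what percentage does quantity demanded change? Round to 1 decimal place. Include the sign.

%ΔQ ≈ η × %ΔI = -2.48 × 26.8% = -66.5%.

-66.5%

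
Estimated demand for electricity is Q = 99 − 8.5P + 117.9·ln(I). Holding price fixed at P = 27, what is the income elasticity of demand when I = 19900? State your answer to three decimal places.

0.114

At P = 27, I = 19900: Q = 1036.530.
Holding P constant, ∂Q/∂I = 117.9/I = 0.00592462.
η_I = (∂Q/∂I)·(I/Q) = 0.00592462 × (19900/1036.530) = 0.114.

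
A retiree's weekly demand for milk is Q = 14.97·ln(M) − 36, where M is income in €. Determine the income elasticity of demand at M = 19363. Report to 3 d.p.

0.134

At M = 19363: Q = 111.771.
dQ/dM = 14.97/M = 0.000773124 at this income.
η = (dQ/dM)·(M/Q) = 0.000773124 × (19363/111.771) = 0.134.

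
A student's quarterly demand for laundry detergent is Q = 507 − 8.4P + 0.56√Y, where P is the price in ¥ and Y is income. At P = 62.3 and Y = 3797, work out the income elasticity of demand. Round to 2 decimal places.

0.95

At P = 62.3, Y = 3797: Q = 18.187.
Holding P constant, ∂Q/∂Y = 0.56/(2√Y) = 0.00454399.
η_Y = (∂Q/∂Y)·(Y/Q) = 0.00454399 × (3797/18.187) = 0.95.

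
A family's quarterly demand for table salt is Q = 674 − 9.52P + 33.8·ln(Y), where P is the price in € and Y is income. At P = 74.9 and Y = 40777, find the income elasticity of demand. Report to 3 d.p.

At P = 74.9, Y = 40777: Q = 319.769.
Holding P constant, ∂Q/∂Y = 33.8/Y = 0.000828899.
η_Y = (∂Q/∂Y)·(Y/Q) = 0.000828899 × (40777/319.769) = 0.106.

0.106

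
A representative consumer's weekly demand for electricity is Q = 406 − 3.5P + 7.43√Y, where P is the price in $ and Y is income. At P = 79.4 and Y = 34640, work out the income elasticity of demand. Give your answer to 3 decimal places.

0.458

At P = 79.4, Y = 34640: Q = 1510.959.
Holding P constant, ∂Q/∂Y = 7.43/(2√Y) = 0.0199604.
η_Y = (∂Q/∂Y)·(Y/Q) = 0.0199604 × (34640/1510.959) = 0.458.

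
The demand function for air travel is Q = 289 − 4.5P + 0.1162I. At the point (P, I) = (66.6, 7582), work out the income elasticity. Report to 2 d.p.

At P = 66.6, I = 7582: Q = 870.328.
Holding P constant, ∂Q/∂I = 0.1162.
η_I = (∂Q/∂I)·(I/Q) = 0.1162 × (7582/870.328) = 1.01.

1.01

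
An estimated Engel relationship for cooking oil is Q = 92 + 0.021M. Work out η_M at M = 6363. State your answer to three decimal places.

At M = 6363: Q = 225.623.
dQ/dM = 0.021.
η = (dQ/dM)·(M/Q) = 0.021 × (6363/225.623) = 0.592.

0.592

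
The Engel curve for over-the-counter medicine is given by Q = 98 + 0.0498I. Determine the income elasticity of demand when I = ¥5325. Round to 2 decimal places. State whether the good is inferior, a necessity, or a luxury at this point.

0.73 (necessity)

At I = 5325: Q = 363.185.
dQ/dI = 0.0498.
η = (dQ/dI)·(I/Q) = 0.0498 × (5325/363.185) = 0.73.
Since 0 < η < 1, the good is a necessity.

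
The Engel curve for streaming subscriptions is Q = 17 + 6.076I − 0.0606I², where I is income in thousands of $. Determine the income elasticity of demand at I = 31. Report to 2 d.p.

At I = 31: Q = 147.1194.
dQ/dI = 6.076 − 0.1212I = 2.31880.
η = (dQ/dI)·(I/Q) = 2.31880 × (31/147.1194) = 0.49.

0.49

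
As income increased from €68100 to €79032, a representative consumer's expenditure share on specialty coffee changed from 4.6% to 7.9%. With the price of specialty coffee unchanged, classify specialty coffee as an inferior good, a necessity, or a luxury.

The budget share rises as income rises, so η > 1.

luxury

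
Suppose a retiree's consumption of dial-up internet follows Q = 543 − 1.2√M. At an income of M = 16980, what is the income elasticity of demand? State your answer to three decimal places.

At M = 16980: Q = 386.631.
dQ/dM = -1.2/(2√M) = -0.0046045 at this income.
η = (dQ/dM)·(M/Q) = -0.0046045 × (16980/386.631) = -0.202.

-0.202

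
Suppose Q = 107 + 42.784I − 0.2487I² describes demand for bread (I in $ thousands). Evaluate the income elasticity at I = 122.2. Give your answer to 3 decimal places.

-1.356

At I = 122.2: Q = 1621.4075.
dQ/dI = 42.784 − 0.4974I = -17.99828.
η = (dQ/dI)·(I/Q) = -17.99828 × (122.2/1621.4075) = -1.356.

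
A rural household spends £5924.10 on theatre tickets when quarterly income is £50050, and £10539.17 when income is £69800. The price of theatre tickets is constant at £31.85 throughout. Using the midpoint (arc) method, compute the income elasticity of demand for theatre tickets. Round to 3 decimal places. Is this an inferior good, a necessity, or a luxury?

1.701 (luxury)

With a constant price, Q₁ = 5924.10/31.85 = 186.000 and Q₂ = 10539.17/31.85 = 330.900 (equivalently, work directly with expenditure since P cancels).
Midpoint %ΔQ = (10539.17 − 5924.10)/8231.64 = 0.56065; midpoint %ΔI = (69800 − 50050)/59925 = 0.32958.
η = 0.56065 / 0.32958 = 1.701.
η > 1 ⇒ luxury.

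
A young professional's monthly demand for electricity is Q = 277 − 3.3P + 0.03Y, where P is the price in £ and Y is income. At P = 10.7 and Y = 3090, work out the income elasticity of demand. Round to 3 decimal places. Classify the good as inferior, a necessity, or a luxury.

0.277 (necessity)

At P = 10.7, Y = 3090: Q = 334.390.
Holding P constant, ∂Q/∂Y = 0.03.
η_Y = (∂Q/∂Y)·(Y/Q) = 0.03 × (3090/334.390) = 0.277.
Since 0 < η < 1, this is a necessity.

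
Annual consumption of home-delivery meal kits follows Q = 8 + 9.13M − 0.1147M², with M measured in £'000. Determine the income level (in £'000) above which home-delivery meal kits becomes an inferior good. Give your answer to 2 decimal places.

dQ/dM = 9.13 − 0.2294M.
The good is inferior where dQ/dM < 0. Setting dQ/dM = 0 gives M = 9.13 / 0.2294 = 39.80.

39.80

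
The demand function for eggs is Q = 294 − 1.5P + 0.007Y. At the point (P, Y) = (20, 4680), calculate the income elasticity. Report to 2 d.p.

0.11

At P = 20, Y = 4680: Q = 296.760.
Holding P constant, ∂Q/∂Y = 0.007.
η_Y = (∂Q/∂Y)·(Y/Q) = 0.007 × (4680/296.760) = 0.11.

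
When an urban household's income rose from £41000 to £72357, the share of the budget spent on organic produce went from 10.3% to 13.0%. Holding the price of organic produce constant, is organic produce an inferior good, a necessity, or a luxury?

luxury

The budget share rises as income rises, so η > 1.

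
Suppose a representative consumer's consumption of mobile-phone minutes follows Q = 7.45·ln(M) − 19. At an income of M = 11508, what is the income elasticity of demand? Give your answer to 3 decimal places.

0.147

At M = 11508: Q = 50.663.
dQ/dM = 7.45/M = 0.000647376 at this income.
η = (dQ/dM)·(M/Q) = 0.000647376 × (11508/50.663) = 0.147.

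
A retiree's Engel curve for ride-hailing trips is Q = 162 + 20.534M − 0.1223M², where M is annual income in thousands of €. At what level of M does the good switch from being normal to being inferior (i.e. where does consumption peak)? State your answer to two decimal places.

dQ/dM = 20.534 − 0.2446M.
The good is inferior where dQ/dM < 0. Setting dQ/dM = 0 gives M = 20.534 / 0.2446 = 83.95.

83.95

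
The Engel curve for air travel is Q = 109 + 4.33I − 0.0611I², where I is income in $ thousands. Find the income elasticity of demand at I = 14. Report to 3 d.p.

At I = 14: Q = 157.6444.
dQ/dI = 4.33 − 0.1222I = 2.61920.
η = (dQ/dI)·(I/Q) = 2.61920 × (14/157.6444) = 0.233.

0.233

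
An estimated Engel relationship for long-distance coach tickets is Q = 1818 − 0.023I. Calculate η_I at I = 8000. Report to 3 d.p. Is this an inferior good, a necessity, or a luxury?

At I = 8000: Q = 1634.000.
dQ/dI = −0.023.
η = (dQ/dI)·(I/Q) = -0.023 × (8000/1634.000) = -0.113.
Since η < 0, the good is an inferior good.

-0.113 (inferior good)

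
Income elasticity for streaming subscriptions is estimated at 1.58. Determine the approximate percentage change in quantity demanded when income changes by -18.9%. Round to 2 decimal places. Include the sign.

-29.86%

%ΔQ ≈ η × %ΔI = 1.58 × (-18.9%) = -29.86%.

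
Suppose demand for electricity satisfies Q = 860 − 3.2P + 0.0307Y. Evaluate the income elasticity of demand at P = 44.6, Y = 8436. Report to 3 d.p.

At P = 44.6, Y = 8436: Q = 976.265.
Holding P constant, ∂Q/∂Y = 0.0307.
η_Y = (∂Q/∂Y)·(Y/Q) = 0.0307 × (8436/976.265) = 0.265.

0.265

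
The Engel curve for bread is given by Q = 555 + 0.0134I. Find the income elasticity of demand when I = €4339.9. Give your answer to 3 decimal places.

At I = 4339.9: Q = 613.155.
dQ/dI = 0.0134.
η = (dQ/dI)·(I/Q) = 0.0134 × (4339.9/613.155) = 0.095.

0.095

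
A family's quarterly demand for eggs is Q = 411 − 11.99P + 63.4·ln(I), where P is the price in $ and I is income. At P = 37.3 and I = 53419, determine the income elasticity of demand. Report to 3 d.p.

0.097

At P = 37.3, I = 53419: Q = 653.940.
Holding P constant, ∂Q/∂I = 63.4/I = 0.00118684.
η_I = (∂Q/∂I)·(I/Q) = 0.00118684 × (53419/653.940) = 0.097.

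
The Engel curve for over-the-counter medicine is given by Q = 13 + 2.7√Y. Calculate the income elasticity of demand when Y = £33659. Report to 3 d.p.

At Y = 33659: Q = 508.353.
dQ/dY = 2.7/(2√Y) = 0.0073584 at this income.
η = (dQ/dY)·(Y/Q) = 0.0073584 × (33659/508.353) = 0.487.

0.487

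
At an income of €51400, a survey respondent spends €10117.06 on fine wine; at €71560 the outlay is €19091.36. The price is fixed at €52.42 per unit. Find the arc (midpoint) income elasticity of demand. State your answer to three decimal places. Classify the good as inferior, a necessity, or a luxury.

With a constant price, Q₁ = 10117.06/52.42 = 193.000 and Q₂ = 19091.36/52.42 = 364.200 (equivalently, work directly with expenditure since P cancels).
Midpoint %ΔQ = (19091.36 − 10117.06)/14604.21 = 0.61450; midpoint %ΔI = (71560 − 51400)/61480 = 0.32791.
η = 0.61450 / 0.32791 = 1.874.
η > 1 ⇒ luxury.

1.874 (luxury)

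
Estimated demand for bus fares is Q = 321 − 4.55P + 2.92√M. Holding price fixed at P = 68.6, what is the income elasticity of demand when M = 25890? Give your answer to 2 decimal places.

0.49

At P = 68.6, M = 25890: Q = 478.709.
Holding P constant, ∂Q/∂M = 2.92/(2√M) = 0.00907375.
η_M = (∂Q/∂M)·(M/Q) = 0.00907375 × (25890/478.709) = 0.49.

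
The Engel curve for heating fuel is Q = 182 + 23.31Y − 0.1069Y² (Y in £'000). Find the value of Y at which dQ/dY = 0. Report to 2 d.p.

109.03

dQ/dY = 23.31 − 0.2138Y.
The good is inferior where dQ/dY < 0. Setting dQ/dY = 0 gives Y = 23.31 / 0.2138 = 109.03.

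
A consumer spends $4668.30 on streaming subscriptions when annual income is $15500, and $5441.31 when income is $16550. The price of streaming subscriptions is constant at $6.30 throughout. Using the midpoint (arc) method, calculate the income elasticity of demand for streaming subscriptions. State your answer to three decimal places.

2.334

With a constant price, Q₁ = 4668.30/6.30 = 741.000 and Q₂ = 5441.31/6.30 = 863.700 (equivalently, work directly with expenditure since P cancels).
Midpoint %ΔQ = (5441.31 − 4668.30)/5054.81 = 0.15293; midpoint %ΔI = (16550 − 15500)/16025 = 0.06552.
η = 0.15293 / 0.06552 = 2.334.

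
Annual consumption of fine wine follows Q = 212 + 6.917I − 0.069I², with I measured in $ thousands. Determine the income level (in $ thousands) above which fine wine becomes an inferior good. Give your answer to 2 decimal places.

dQ/dI = 6.917 − 0.138I.
The good is inferior where dQ/dI < 0. Setting dQ/dI = 0 gives I = 6.917 / 0.138 = 50.12.

50.12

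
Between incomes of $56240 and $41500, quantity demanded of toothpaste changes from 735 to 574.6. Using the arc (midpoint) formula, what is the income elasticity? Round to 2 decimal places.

ΔQ = 574.6 − 735 = -160.4; midpoint Q̄ = (735 + 574.6)/2 = 654.8.
ΔI = 41500 − 56240 = -14740; midpoint Ī = (56240 + 41500)/2 = 48870.
η = (ΔQ/Q̄) ÷ (ΔI/Ī) = (-160.4/654.8) ÷ (-14740/48870) = 0.81.

0.81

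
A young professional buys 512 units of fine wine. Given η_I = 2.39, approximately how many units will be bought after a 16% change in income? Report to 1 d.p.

707.8

%ΔQ ≈ η × %ΔI = 2.39 × 16% = 38.24%.
New Q ≈ 512 × (1 + 0.3824) = 707.8.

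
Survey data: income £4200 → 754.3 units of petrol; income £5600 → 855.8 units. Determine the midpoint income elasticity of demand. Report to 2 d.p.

ΔQ = 855.8 − 754.3 = 101.5; midpoint Q̄ = (754.3 + 855.8)/2 = 805.05.
ΔI = 5600 − 4200 = 1400; midpoint Ī = (4200 + 5600)/2 = 4900.
η = (ΔQ/Q̄) ÷ (ΔI/Ī) = (101.5/805.05) ÷ (1400/4900) = 0.44.

0.44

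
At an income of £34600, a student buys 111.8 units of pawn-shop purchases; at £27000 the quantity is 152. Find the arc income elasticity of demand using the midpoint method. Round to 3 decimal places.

-1.235

ΔQ = 152 − 111.8 = 40.2; midpoint Q̄ = (111.8 + 152)/2 = 131.9.
ΔI = 27000 − 34600 = -7600; midpoint Ī = (34600 + 27000)/2 = 30800.
η = (ΔQ/Q̄) ÷ (ΔI/Ī) = (40.2/131.9) ÷ (-7600/30800) = -1.235.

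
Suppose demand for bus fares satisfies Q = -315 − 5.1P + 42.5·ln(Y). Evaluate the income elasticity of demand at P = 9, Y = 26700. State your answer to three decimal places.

0.588

At P = 9, Y = 26700: Q = 72.278.
Holding P constant, ∂Q/∂Y = 42.5/Y = 0.00159176.
η_Y = (∂Q/∂Y)·(Y/Q) = 0.00159176 × (26700/72.278) = 0.588.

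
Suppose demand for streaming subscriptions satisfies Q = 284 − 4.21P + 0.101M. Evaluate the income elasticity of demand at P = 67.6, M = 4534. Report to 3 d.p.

At P = 67.6, M = 4534: Q = 457.338.
Holding P constant, ∂Q/∂M = 0.101.
η_M = (∂Q/∂M)·(M/Q) = 0.101 × (4534/457.338) = 1.001.

1.001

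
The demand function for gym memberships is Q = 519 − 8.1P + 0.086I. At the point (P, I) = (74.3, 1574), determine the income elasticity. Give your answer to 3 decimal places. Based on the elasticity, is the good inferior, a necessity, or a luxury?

2.577 (luxury)

At P = 74.3, I = 1574: Q = 52.534.
Holding P constant, ∂Q/∂I = 0.086.
η_I = (∂Q/∂I)·(I/Q) = 0.086 × (1574/52.534) = 2.577.
Since η > 1, this is a luxury.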